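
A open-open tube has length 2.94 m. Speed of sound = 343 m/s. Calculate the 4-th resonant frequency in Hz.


Given values:
  Tube type: open-open, L = 2.94 m, c = 343 m/s, n = 4
Formula: f_n = n * c / (2 * L)
Compute 2 * L = 2 * 2.94 = 5.88
f = 4 * 343 / 5.88
f = 233.33

233.33 Hz


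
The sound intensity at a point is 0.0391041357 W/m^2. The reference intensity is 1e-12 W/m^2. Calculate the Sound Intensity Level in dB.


Given values:
  I = 0.0391041357 W/m^2
  I_ref = 1e-12 W/m^2
Formula: SIL = 10 * log10(I / I_ref)
Compute ratio: I / I_ref = 39104135700
Compute log10: log10(39104135700) = 10.592223
Multiply: SIL = 10 * 10.592223 = 105.92

105.92 dB


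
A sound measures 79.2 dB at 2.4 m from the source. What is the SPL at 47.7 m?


Given values:
  SPL1 = 79.2 dB, r1 = 2.4 m, r2 = 47.7 m
Formula: SPL2 = SPL1 - 20 * log10(r2 / r1)
Compute ratio: r2 / r1 = 47.7 / 2.4 = 19.875
Compute log10: log10(19.875) = 1.298307
Compute drop: 20 * 1.298307 = 25.9661
SPL2 = 79.2 - 25.9661 = 53.23

53.23 dB


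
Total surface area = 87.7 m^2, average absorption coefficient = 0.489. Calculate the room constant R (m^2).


Given values:
  S = 87.7 m^2, alpha = 0.489
Formula: R = S * alpha / (1 - alpha)
Numerator: 87.7 * 0.489 = 42.8853
Denominator: 1 - 0.489 = 0.511
R = 42.8853 / 0.511 = 83.92

83.92 m^2


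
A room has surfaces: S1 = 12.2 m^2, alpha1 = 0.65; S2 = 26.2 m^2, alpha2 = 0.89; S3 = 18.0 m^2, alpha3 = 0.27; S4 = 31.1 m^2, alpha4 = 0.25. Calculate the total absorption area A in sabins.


Given surfaces:
  Surface 1: 12.2 * 0.65 = 7.93
  Surface 2: 26.2 * 0.89 = 23.318
  Surface 3: 18.0 * 0.27 = 4.86
  Surface 4: 31.1 * 0.25 = 7.775
Formula: A = sum(Si * alpha_i)
A = 7.93 + 23.318 + 4.86 + 7.775
A = 43.88

43.88 sabins


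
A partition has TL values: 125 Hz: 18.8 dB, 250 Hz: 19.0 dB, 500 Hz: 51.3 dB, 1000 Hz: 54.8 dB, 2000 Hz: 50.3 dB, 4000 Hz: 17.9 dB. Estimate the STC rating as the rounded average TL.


Given TL values at each frequency:
  125 Hz: 18.8 dB
  250 Hz: 19.0 dB
  500 Hz: 51.3 dB
  1000 Hz: 54.8 dB
  2000 Hz: 50.3 dB
  4000 Hz: 17.9 dB
Formula: STC ~ round(average of TL values)
Sum = 18.8 + 19.0 + 51.3 + 54.8 + 50.3 + 17.9 = 212.1
Average = 212.1 / 6 = 35.35
Rounded: 35

35


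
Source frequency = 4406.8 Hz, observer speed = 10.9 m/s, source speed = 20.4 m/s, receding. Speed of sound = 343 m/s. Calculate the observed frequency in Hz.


Given values:
  f_s = 4406.8 Hz, v_o = 10.9 m/s, v_s = 20.4 m/s
  Direction: receding
Formula: f_o = f_s * (c - v_o) / (c + v_s)
Numerator: c - v_o = 343 - 10.9 = 332.1
Denominator: c + v_s = 343 + 20.4 = 363.4
f_o = 4406.8 * 332.1 / 363.4 = 4027.24

4027.24 Hz


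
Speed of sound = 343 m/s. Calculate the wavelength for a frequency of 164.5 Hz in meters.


Given values:
  c = 343 m/s, f = 164.5 Hz
Formula: lambda = c / f
lambda = 343 / 164.5
lambda = 2.0851

2.0851 m


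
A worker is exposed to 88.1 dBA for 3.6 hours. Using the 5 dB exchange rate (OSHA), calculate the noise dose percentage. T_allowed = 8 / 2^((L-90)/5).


Given values:
  L = 88.1 dBA, T = 3.6 hours
Formula: T_allowed = 8 / 2^((L - 90) / 5)
Compute exponent: (88.1 - 90) / 5 = -0.38
Compute 2^(-0.38) = 0.768438
T_allowed = 8 / 0.768438 = 10.410729 hours
Dose = (T / T_allowed) * 100
Dose = (3.6 / 10.410729) * 100 = 34.58

34.58 %


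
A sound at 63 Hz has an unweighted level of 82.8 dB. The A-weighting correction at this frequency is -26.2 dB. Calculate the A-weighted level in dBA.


Given values:
  SPL = 82.8 dB
  A-weighting at 63 Hz = -26.2 dB
Formula: L_A = SPL + A_weight
L_A = 82.8 + (-26.2)
L_A = 56.6

56.6 dBA


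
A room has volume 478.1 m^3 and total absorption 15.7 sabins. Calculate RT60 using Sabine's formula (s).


Given values:
  V = 478.1 m^3
  A = 15.7 sabins
Formula: RT60 = 0.161 * V / A
Numerator: 0.161 * 478.1 = 76.9741
RT60 = 76.9741 / 15.7 = 4.903

4.903 s


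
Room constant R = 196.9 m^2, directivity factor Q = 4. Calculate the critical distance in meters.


Given values:
  R = 196.9 m^2, Q = 4
Formula: d_c = 0.141 * sqrt(Q * R)
Compute Q * R = 4 * 196.9 = 787.6
Compute sqrt(787.6) = 28.0642
d_c = 0.141 * 28.0642 = 3.957

3.957 m


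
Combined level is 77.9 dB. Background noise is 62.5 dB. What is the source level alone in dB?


Given values:
  L_total = 77.9 dB, L_bg = 62.5 dB
Formula: L_source = 10 * log10(10^(L_total/10) - 10^(L_bg/10))
Convert to linear:
  10^(77.9/10) = 61659500.1861
  10^(62.5/10) = 1778279.41
Difference: 61659500.1861 - 1778279.41 = 59881220.7761
L_source = 10 * log10(59881220.7761) = 77.77

77.77 dB


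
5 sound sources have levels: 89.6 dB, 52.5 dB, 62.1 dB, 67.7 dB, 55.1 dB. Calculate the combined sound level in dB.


Formula: L_total = 10 * log10( sum(10^(Li/10)) )
  Source 1: 10^(89.6/10) = 912010839.3559
  Source 2: 10^(52.5/10) = 177827.941
  Source 3: 10^(62.1/10) = 1621810.0974
  Source 4: 10^(67.7/10) = 5888436.5536
  Source 5: 10^(55.1/10) = 323593.6569
Sum of linear values = 920022507.6048
L_total = 10 * log10(920022507.6048) = 89.64

89.64 dB


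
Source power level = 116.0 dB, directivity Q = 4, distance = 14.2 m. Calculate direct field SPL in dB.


Given values:
  Lw = 116.0 dB, Q = 4, r = 14.2 m
Formula: SPL = Lw + 10 * log10(Q / (4 * pi * r^2))
Compute 4 * pi * r^2 = 4 * pi * 14.2^2 = 2533.883
Compute Q / denom = 4 / 2533.883 = 0.0015786
Compute 10 * log10(0.0015786) = -28.0173
SPL = 116.0 + (-28.0173) = 87.98

87.98 dB


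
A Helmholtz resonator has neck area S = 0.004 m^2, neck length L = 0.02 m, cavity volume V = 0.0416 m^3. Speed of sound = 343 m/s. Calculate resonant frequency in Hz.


Given values:
  S = 0.004 m^2, L = 0.02 m, V = 0.0416 m^3, c = 343 m/s
Formula: f = (c / (2*pi)) * sqrt(S / (V * L))
Compute V * L = 0.0416 * 0.02 = 0.000832
Compute S / (V * L) = 0.004 / 0.000832 = 4.8077
Compute sqrt(4.8077) = 2.192647
Compute c / (2*pi) = 343 / 6.283185 = 54.590148
f = 54.590148 * 2.192647 = 119.7

119.7 Hz


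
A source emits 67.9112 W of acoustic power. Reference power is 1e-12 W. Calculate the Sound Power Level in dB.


Given values:
  W = 67.9112 W
  W_ref = 1e-12 W
Formula: SWL = 10 * log10(W / W_ref)
Compute ratio: W / W_ref = 67911200000000
Compute log10: log10(67911200000000) = 13.831941
Multiply: SWL = 10 * 13.831941 = 138.32

138.32 dB


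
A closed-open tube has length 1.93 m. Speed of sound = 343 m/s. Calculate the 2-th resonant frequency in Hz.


Given values:
  Tube type: closed-open, L = 1.93 m, c = 343 m/s, n = 2
Formula: f_n = (2n - 1) * c / (4 * L)
Compute 2n - 1 = 2*2 - 1 = 3
Compute 4 * L = 4 * 1.93 = 7.72
f = 3 * 343 / 7.72
f = 133.29

133.29 Hz


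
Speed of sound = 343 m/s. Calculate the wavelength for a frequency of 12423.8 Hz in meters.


Given values:
  c = 343 m/s, f = 12423.8 Hz
Formula: lambda = c / f
lambda = 343 / 12423.8
lambda = 0.0276

0.0276 m


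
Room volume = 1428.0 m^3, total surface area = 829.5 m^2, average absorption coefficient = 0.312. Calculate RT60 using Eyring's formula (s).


Given values:
  V = 1428.0 m^3, S = 829.5 m^2, alpha = 0.312
Formula: RT60 = 0.161 * V / (-S * ln(1 - alpha))
Compute ln(1 - 0.312) = ln(0.688) = -0.373966
Denominator: -829.5 * -0.373966 = 310.2048
Numerator: 0.161 * 1428.0 = 229.908
RT60 = 229.908 / 310.2048 = 0.741

0.741 s


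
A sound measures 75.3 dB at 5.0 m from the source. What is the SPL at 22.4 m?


Given values:
  SPL1 = 75.3 dB, r1 = 5.0 m, r2 = 22.4 m
Formula: SPL2 = SPL1 - 20 * log10(r2 / r1)
Compute ratio: r2 / r1 = 22.4 / 5.0 = 4.48
Compute log10: log10(4.48) = 0.651278
Compute drop: 20 * 0.651278 = 13.0256
SPL2 = 75.3 - 13.0256 = 62.27

62.27 dB


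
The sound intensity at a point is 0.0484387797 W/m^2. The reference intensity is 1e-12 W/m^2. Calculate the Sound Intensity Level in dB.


Given values:
  I = 0.0484387797 W/m^2
  I_ref = 1e-12 W/m^2
Formula: SIL = 10 * log10(I / I_ref)
Compute ratio: I / I_ref = 48438779700
Compute log10: log10(48438779700) = 10.685193
Multiply: SIL = 10 * 10.685193 = 106.85

106.85 dB


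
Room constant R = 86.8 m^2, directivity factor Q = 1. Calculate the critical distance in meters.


Given values:
  R = 86.8 m^2, Q = 1
Formula: d_c = 0.141 * sqrt(Q * R)
Compute Q * R = 1 * 86.8 = 86.8
Compute sqrt(86.8) = 9.3167
d_c = 0.141 * 9.3167 = 1.314

1.314 m


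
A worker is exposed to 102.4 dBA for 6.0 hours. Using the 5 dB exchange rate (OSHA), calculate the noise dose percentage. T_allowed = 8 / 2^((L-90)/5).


Given values:
  L = 102.4 dBA, T = 6.0 hours
Formula: T_allowed = 8 / 2^((L - 90) / 5)
Compute exponent: (102.4 - 90) / 5 = 2.48
Compute 2^(2.48) = 5.578975
T_allowed = 8 / 5.578975 = 1.433955 hours
Dose = (T / T_allowed) * 100
Dose = (6.0 / 1.433955) * 100 = 418.42

418.42 %


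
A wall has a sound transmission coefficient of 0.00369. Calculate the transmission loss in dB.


Given values:
  tau = 0.00369
Formula: TL = 10 * log10(1 / tau)
Compute 1 / tau = 1 / 0.00369 = 271.0027
Compute log10(271.0027) = 2.432974
TL = 10 * 2.432974 = 24.33

24.33 dB


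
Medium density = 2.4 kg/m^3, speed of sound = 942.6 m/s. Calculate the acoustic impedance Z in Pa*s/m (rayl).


Given values:
  rho = 2.4 kg/m^3
  c = 942.6 m/s
Formula: Z = rho * c
Z = 2.4 * 942.6
Z = 2262.24

2262.24 rayl


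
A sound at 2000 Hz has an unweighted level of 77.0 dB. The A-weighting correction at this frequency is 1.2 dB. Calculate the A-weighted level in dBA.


Given values:
  SPL = 77.0 dB
  A-weighting at 2000 Hz = 1.2 dB
Formula: L_A = SPL + A_weight
L_A = 77.0 + (1.2)
L_A = 78.2

78.2 dBA


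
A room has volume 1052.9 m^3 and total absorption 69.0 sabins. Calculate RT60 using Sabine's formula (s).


Given values:
  V = 1052.9 m^3
  A = 69.0 sabins
Formula: RT60 = 0.161 * V / A
Numerator: 0.161 * 1052.9 = 169.5169
RT60 = 169.5169 / 69.0 = 2.457

2.457 s


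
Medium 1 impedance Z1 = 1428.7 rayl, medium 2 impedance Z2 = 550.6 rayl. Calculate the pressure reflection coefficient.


Given values:
  Z1 = 1428.7 rayl, Z2 = 550.6 rayl
Formula: R = (Z2 - Z1) / (Z2 + Z1)
Numerator: Z2 - Z1 = 550.6 - 1428.7 = -878.1
Denominator: Z2 + Z1 = 550.6 + 1428.7 = 1979.3
R = -878.1 / 1979.3 = -0.4436

-0.4436


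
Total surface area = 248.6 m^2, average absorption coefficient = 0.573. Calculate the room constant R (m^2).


Given values:
  S = 248.6 m^2, alpha = 0.573
Formula: R = S * alpha / (1 - alpha)
Numerator: 248.6 * 0.573 = 142.4478
Denominator: 1 - 0.573 = 0.427
R = 142.4478 / 0.427 = 333.6

333.6 m^2


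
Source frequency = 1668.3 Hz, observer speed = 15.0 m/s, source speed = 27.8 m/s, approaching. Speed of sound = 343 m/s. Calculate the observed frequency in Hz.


Given values:
  f_s = 1668.3 Hz, v_o = 15.0 m/s, v_s = 27.8 m/s
  Direction: approaching
Formula: f_o = f_s * (c + v_o) / (c - v_s)
Numerator: c + v_o = 343 + 15.0 = 358.0
Denominator: c - v_s = 343 - 27.8 = 315.2
f_o = 1668.3 * 358.0 / 315.2 = 1894.83

1894.83 Hz


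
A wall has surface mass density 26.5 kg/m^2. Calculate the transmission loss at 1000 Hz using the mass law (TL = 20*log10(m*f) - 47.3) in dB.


Given values:
  m = 26.5 kg/m^2, f = 1000 Hz
Formula: TL = 20 * log10(m * f) - 47.3
Compute m * f = 26.5 * 1000 = 26500.0
Compute log10(26500.0) = 4.423246
Compute 20 * 4.423246 = 88.4649
TL = 88.4649 - 47.3 = 41.16

41.16 dB


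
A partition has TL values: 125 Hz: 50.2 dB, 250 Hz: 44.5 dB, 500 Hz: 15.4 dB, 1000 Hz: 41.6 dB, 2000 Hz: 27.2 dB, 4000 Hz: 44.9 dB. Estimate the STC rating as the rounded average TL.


Given TL values at each frequency:
  125 Hz: 50.2 dB
  250 Hz: 44.5 dB
  500 Hz: 15.4 dB
  1000 Hz: 41.6 dB
  2000 Hz: 27.2 dB
  4000 Hz: 44.9 dB
Formula: STC ~ round(average of TL values)
Sum = 50.2 + 44.5 + 15.4 + 41.6 + 27.2 + 44.9 = 223.8
Average = 223.8 / 6 = 37.3
Rounded: 37

37


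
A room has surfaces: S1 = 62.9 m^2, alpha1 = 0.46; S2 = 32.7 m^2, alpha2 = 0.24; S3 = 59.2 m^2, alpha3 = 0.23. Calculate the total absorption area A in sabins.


Given surfaces:
  Surface 1: 62.9 * 0.46 = 28.934
  Surface 2: 32.7 * 0.24 = 7.848
  Surface 3: 59.2 * 0.23 = 13.616
Formula: A = sum(Si * alpha_i)
A = 28.934 + 7.848 + 13.616
A = 50.4

50.4 sabins


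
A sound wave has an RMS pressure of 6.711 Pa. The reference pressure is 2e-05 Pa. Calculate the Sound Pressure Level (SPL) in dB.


Given values:
  p = 6.711 Pa
  p_ref = 2e-05 Pa
Formula: SPL = 20 * log10(p / p_ref)
Compute ratio: p / p_ref = 6.711 / 2e-05 = 335550
Compute log10: log10(335550) = 5.525757
Multiply: SPL = 20 * 5.525757 = 110.52

110.52 dB


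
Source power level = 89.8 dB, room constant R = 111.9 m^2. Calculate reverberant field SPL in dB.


Given values:
  Lw = 89.8 dB, R = 111.9 m^2
Formula: SPL = Lw + 10 * log10(4 / R)
Compute 4 / R = 4 / 111.9 = 0.035746
Compute 10 * log10(0.035746) = -14.4677
SPL = 89.8 + (-14.4677) = 75.33

75.33 dB


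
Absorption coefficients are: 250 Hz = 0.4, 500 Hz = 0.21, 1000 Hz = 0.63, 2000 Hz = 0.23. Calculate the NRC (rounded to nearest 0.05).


Given values:
  a_250 = 0.4, a_500 = 0.21
  a_1000 = 0.63, a_2000 = 0.23
Formula: NRC = (a250 + a500 + a1000 + a2000) / 4
Sum = 0.4 + 0.21 + 0.63 + 0.23 = 1.47
NRC = 1.47 / 4 = 0.3675
Rounded to nearest 0.05: 0.35

0.35


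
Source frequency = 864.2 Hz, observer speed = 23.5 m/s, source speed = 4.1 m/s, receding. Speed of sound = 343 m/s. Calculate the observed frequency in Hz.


Given values:
  f_s = 864.2 Hz, v_o = 23.5 m/s, v_s = 4.1 m/s
  Direction: receding
Formula: f_o = f_s * (c - v_o) / (c + v_s)
Numerator: c - v_o = 343 - 23.5 = 319.5
Denominator: c + v_s = 343 + 4.1 = 347.1
f_o = 864.2 * 319.5 / 347.1 = 795.48

795.48 Hz


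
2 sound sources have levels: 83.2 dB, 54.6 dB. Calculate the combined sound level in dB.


Formula: L_total = 10 * log10( sum(10^(Li/10)) )
  Source 1: 10^(83.2/10) = 208929613.0854
  Source 2: 10^(54.6/10) = 288403.1503
Sum of linear values = 209218016.2357
L_total = 10 * log10(209218016.2357) = 83.21

83.21 dB


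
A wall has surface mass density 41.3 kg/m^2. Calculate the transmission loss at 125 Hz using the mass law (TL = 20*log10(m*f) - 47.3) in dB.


Given values:
  m = 41.3 kg/m^2, f = 125 Hz
Formula: TL = 20 * log10(m * f) - 47.3
Compute m * f = 41.3 * 125 = 5162.5
Compute log10(5162.5) = 3.71286
Compute 20 * 3.71286 = 74.2572
TL = 74.2572 - 47.3 = 26.96

26.96 dB


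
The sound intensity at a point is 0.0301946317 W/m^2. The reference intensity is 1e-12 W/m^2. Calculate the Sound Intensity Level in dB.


Given values:
  I = 0.0301946317 W/m^2
  I_ref = 1e-12 W/m^2
Formula: SIL = 10 * log10(I / I_ref)
Compute ratio: I / I_ref = 30194631700
Compute log10: log10(30194631700) = 10.47993
Multiply: SIL = 10 * 10.47993 = 104.8

104.8 dB


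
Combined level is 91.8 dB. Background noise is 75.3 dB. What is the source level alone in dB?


Given values:
  L_total = 91.8 dB, L_bg = 75.3 dB
Formula: L_source = 10 * log10(10^(L_total/10) - 10^(L_bg/10))
Convert to linear:
  10^(91.8/10) = 1513561248.4362
  10^(75.3/10) = 33884415.6139
Difference: 1513561248.4362 - 33884415.6139 = 1479676832.8223
L_source = 10 * log10(1479676832.8223) = 91.7

91.7 dB


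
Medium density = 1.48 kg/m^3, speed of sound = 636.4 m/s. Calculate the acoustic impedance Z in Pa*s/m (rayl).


Given values:
  rho = 1.48 kg/m^3
  c = 636.4 m/s
Formula: Z = rho * c
Z = 1.48 * 636.4
Z = 941.87

941.87 rayl


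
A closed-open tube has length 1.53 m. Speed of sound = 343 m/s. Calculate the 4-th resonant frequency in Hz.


Given values:
  Tube type: closed-open, L = 1.53 m, c = 343 m/s, n = 4
Formula: f_n = (2n - 1) * c / (4 * L)
Compute 2n - 1 = 2*4 - 1 = 7
Compute 4 * L = 4 * 1.53 = 6.12
f = 7 * 343 / 6.12
f = 392.32

392.32 Hz


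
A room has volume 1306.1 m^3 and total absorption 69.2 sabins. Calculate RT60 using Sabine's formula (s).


Given values:
  V = 1306.1 m^3
  A = 69.2 sabins
Formula: RT60 = 0.161 * V / A
Numerator: 0.161 * 1306.1 = 210.2821
RT60 = 210.2821 / 69.2 = 3.039

3.039 s


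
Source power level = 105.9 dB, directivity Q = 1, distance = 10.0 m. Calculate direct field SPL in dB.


Given values:
  Lw = 105.9 dB, Q = 1, r = 10.0 m
Formula: SPL = Lw + 10 * log10(Q / (4 * pi * r^2))
Compute 4 * pi * r^2 = 4 * pi * 10.0^2 = 1256.6371
Compute Q / denom = 1 / 1256.6371 = 0.00079577
Compute 10 * log10(0.00079577) = -30.9921
SPL = 105.9 + (-30.9921) = 74.91

74.91 dB


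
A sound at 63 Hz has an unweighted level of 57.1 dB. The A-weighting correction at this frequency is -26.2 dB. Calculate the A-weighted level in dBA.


Given values:
  SPL = 57.1 dB
  A-weighting at 63 Hz = -26.2 dB
Formula: L_A = SPL + A_weight
L_A = 57.1 + (-26.2)
L_A = 30.9

30.9 dBA


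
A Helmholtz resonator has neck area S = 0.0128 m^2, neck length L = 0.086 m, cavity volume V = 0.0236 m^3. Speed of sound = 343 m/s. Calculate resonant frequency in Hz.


Given values:
  S = 0.0128 m^2, L = 0.086 m, V = 0.0236 m^3, c = 343 m/s
Formula: f = (c / (2*pi)) * sqrt(S / (V * L))
Compute V * L = 0.0236 * 0.086 = 0.0020296
Compute S / (V * L) = 0.0128 / 0.0020296 = 6.3067
Compute sqrt(6.3067) = 2.511314
Compute c / (2*pi) = 343 / 6.283185 = 54.590148
f = 54.590148 * 2.511314 = 137.09

137.09 Hz


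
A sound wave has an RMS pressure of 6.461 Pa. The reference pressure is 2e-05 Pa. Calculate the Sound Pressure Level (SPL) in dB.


Given values:
  p = 6.461 Pa
  p_ref = 2e-05 Pa
Formula: SPL = 20 * log10(p / p_ref)
Compute ratio: p / p_ref = 6.461 / 2e-05 = 323050
Compute log10: log10(323050) = 5.50927
Multiply: SPL = 20 * 5.50927 = 110.19

110.19 dB


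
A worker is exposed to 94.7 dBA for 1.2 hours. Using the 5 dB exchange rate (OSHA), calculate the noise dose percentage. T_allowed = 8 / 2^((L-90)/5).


Given values:
  L = 94.7 dBA, T = 1.2 hours
Formula: T_allowed = 8 / 2^((L - 90) / 5)
Compute exponent: (94.7 - 90) / 5 = 0.94
Compute 2^(0.94) = 1.918528
T_allowed = 8 / 1.918528 = 4.169864 hours
Dose = (T / T_allowed) * 100
Dose = (1.2 / 4.169864) * 100 = 28.78

28.78 %


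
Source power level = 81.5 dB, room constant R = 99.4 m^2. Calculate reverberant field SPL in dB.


Given values:
  Lw = 81.5 dB, R = 99.4 m^2
Formula: SPL = Lw + 10 * log10(4 / R)
Compute 4 / R = 4 / 99.4 = 0.040241
Compute 10 * log10(0.040241) = -13.9533
SPL = 81.5 + (-13.9533) = 67.55

67.55 dB


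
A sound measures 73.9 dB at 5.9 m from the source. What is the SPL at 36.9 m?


Given values:
  SPL1 = 73.9 dB, r1 = 5.9 m, r2 = 36.9 m
Formula: SPL2 = SPL1 - 20 * log10(r2 / r1)
Compute ratio: r2 / r1 = 36.9 / 5.9 = 6.2542
Compute log10: log10(6.2542) = 0.796172
Compute drop: 20 * 0.796172 = 15.9234
SPL2 = 73.9 - 15.9234 = 57.98

57.98 dB


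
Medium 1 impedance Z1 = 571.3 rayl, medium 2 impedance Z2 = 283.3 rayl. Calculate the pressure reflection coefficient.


Given values:
  Z1 = 571.3 rayl, Z2 = 283.3 rayl
Formula: R = (Z2 - Z1) / (Z2 + Z1)
Numerator: Z2 - Z1 = 283.3 - 571.3 = -288.0
Denominator: Z2 + Z1 = 283.3 + 571.3 = 854.6
R = -288.0 / 854.6 = -0.337

-0.337


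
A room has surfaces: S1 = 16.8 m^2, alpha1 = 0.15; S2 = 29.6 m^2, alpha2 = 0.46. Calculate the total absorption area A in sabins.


Given surfaces:
  Surface 1: 16.8 * 0.15 = 2.52
  Surface 2: 29.6 * 0.46 = 13.616
Formula: A = sum(Si * alpha_i)
A = 2.52 + 13.616
A = 16.14

16.14 sabins


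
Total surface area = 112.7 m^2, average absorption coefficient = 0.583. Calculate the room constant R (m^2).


Given values:
  S = 112.7 m^2, alpha = 0.583
Formula: R = S * alpha / (1 - alpha)
Numerator: 112.7 * 0.583 = 65.7041
Denominator: 1 - 0.583 = 0.417
R = 65.7041 / 0.417 = 157.56

157.56 m^2


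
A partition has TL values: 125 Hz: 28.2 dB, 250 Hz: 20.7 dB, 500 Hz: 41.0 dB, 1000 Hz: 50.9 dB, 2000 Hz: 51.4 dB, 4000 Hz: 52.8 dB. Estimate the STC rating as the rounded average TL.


Given TL values at each frequency:
  125 Hz: 28.2 dB
  250 Hz: 20.7 dB
  500 Hz: 41.0 dB
  1000 Hz: 50.9 dB
  2000 Hz: 51.4 dB
  4000 Hz: 52.8 dB
Formula: STC ~ round(average of TL values)
Sum = 28.2 + 20.7 + 41.0 + 50.9 + 51.4 + 52.8 = 245.0
Average = 245.0 / 6 = 40.83
Rounded: 41

41


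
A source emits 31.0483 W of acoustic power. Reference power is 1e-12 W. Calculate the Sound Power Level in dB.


Given values:
  W = 31.0483 W
  W_ref = 1e-12 W
Formula: SWL = 10 * log10(W / W_ref)
Compute ratio: W / W_ref = 31048300000000
Compute log10: log10(31048300000000) = 13.492038
Multiply: SWL = 10 * 13.492038 = 134.92

134.92 dB


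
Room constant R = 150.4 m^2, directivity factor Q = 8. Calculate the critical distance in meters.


Given values:
  R = 150.4 m^2, Q = 8
Formula: d_c = 0.141 * sqrt(Q * R)
Compute Q * R = 8 * 150.4 = 1203.2
Compute sqrt(1203.2) = 34.6872
d_c = 0.141 * 34.6872 = 4.891

4.891 m


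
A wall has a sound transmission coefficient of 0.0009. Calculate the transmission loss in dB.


Given values:
  tau = 0.0009
Formula: TL = 10 * log10(1 / tau)
Compute 1 / tau = 1 / 0.0009 = 1111.1111
Compute log10(1111.1111) = 3.045757
TL = 10 * 3.045757 = 30.46

30.46 dB


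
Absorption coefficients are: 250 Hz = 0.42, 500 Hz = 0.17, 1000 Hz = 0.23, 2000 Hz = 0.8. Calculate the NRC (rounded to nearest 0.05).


Given values:
  a_250 = 0.42, a_500 = 0.17
  a_1000 = 0.23, a_2000 = 0.8
Formula: NRC = (a250 + a500 + a1000 + a2000) / 4
Sum = 0.42 + 0.17 + 0.23 + 0.8 = 1.62
NRC = 1.62 / 4 = 0.405
Rounded to nearest 0.05: 0.4

0.4


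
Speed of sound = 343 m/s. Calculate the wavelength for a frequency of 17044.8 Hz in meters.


Given values:
  c = 343 m/s, f = 17044.8 Hz
Formula: lambda = c / f
lambda = 343 / 17044.8
lambda = 0.0201

0.0201 m


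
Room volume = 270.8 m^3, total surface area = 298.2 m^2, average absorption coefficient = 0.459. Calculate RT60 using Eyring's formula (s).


Given values:
  V = 270.8 m^3, S = 298.2 m^2, alpha = 0.459
Formula: RT60 = 0.161 * V / (-S * ln(1 - alpha))
Compute ln(1 - 0.459) = ln(0.541) = -0.614336
Denominator: -298.2 * -0.614336 = 183.195
Numerator: 0.161 * 270.8 = 43.5988
RT60 = 43.5988 / 183.195 = 0.238

0.238 s


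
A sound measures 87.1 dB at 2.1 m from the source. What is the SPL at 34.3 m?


Given values:
  SPL1 = 87.1 dB, r1 = 2.1 m, r2 = 34.3 m
Formula: SPL2 = SPL1 - 20 * log10(r2 / r1)
Compute ratio: r2 / r1 = 34.3 / 2.1 = 16.3333
Compute log10: log10(16.3333) = 1.213074
Compute drop: 20 * 1.213074 = 24.2615
SPL2 = 87.1 - 24.2615 = 62.84

62.84 dB


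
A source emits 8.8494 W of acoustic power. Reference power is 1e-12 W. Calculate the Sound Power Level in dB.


Given values:
  W = 8.8494 W
  W_ref = 1e-12 W
Formula: SWL = 10 * log10(W / W_ref)
Compute ratio: W / W_ref = 8849400000000
Compute log10: log10(8849400000000) = 12.946914
Multiply: SWL = 10 * 12.946914 = 129.47

129.47 dB


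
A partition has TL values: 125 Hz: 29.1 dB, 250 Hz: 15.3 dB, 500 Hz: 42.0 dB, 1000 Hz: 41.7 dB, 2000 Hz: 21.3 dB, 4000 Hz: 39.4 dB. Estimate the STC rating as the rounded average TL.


Given TL values at each frequency:
  125 Hz: 29.1 dB
  250 Hz: 15.3 dB
  500 Hz: 42.0 dB
  1000 Hz: 41.7 dB
  2000 Hz: 21.3 dB
  4000 Hz: 39.4 dB
Formula: STC ~ round(average of TL values)
Sum = 29.1 + 15.3 + 42.0 + 41.7 + 21.3 + 39.4 = 188.8
Average = 188.8 / 6 = 31.47
Rounded: 31

31


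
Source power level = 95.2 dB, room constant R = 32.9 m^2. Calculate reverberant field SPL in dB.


Given values:
  Lw = 95.2 dB, R = 32.9 m^2
Formula: SPL = Lw + 10 * log10(4 / R)
Compute 4 / R = 4 / 32.9 = 0.121581
Compute 10 * log10(0.121581) = -9.1513
SPL = 95.2 + (-9.1513) = 86.05

86.05 dB


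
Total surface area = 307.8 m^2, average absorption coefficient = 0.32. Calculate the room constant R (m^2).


Given values:
  S = 307.8 m^2, alpha = 0.32
Formula: R = S * alpha / (1 - alpha)
Numerator: 307.8 * 0.32 = 98.496
Denominator: 1 - 0.32 = 0.68
R = 98.496 / 0.68 = 144.85

144.85 m^2


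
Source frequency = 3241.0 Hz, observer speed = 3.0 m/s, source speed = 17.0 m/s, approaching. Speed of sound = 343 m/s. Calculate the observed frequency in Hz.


Given values:
  f_s = 3241.0 Hz, v_o = 3.0 m/s, v_s = 17.0 m/s
  Direction: approaching
Formula: f_o = f_s * (c + v_o) / (c - v_s)
Numerator: c + v_o = 343 + 3.0 = 346.0
Denominator: c - v_s = 343 - 17.0 = 326.0
f_o = 3241.0 * 346.0 / 326.0 = 3439.83

3439.83 Hz


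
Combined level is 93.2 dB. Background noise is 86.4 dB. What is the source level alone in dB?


Given values:
  L_total = 93.2 dB, L_bg = 86.4 dB
Formula: L_source = 10 * log10(10^(L_total/10) - 10^(L_bg/10))
Convert to linear:
  10^(93.2/10) = 2089296130.854
  10^(86.4/10) = 436515832.2402
Difference: 2089296130.854 - 436515832.2402 = 1652780298.6138
L_source = 10 * log10(1652780298.6138) = 92.18

92.18 dB


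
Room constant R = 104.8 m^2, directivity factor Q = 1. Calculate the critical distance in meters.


Given values:
  R = 104.8 m^2, Q = 1
Formula: d_c = 0.141 * sqrt(Q * R)
Compute Q * R = 1 * 104.8 = 104.8
Compute sqrt(104.8) = 10.2372
d_c = 0.141 * 10.2372 = 1.443

1.443 m


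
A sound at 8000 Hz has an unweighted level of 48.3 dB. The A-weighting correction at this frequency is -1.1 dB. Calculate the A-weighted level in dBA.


Given values:
  SPL = 48.3 dB
  A-weighting at 8000 Hz = -1.1 dB
Formula: L_A = SPL + A_weight
L_A = 48.3 + (-1.1)
L_A = 47.2

47.2 dBA


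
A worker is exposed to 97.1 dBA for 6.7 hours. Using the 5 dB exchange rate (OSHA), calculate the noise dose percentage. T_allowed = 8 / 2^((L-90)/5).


Given values:
  L = 97.1 dBA, T = 6.7 hours
Formula: T_allowed = 8 / 2^((L - 90) / 5)
Compute exponent: (97.1 - 90) / 5 = 1.42
Compute 2^(1.42) = 2.675855
T_allowed = 8 / 2.675855 = 2.989699 hours
Dose = (T / T_allowed) * 100
Dose = (6.7 / 2.989699) * 100 = 224.1

224.1 %


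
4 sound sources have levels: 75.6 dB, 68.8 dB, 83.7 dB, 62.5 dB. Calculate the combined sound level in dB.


Formula: L_total = 10 * log10( sum(10^(Li/10)) )
  Source 1: 10^(75.6/10) = 36307805.477
  Source 2: 10^(68.8/10) = 7585775.7503
  Source 3: 10^(83.7/10) = 234422881.532
  Source 4: 10^(62.5/10) = 1778279.41
Sum of linear values = 280094742.1693
L_total = 10 * log10(280094742.1693) = 84.47

84.47 dB


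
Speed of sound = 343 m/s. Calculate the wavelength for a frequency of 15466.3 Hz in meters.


Given values:
  c = 343 m/s, f = 15466.3 Hz
Formula: lambda = c / f
lambda = 343 / 15466.3
lambda = 0.0222

0.0222 m


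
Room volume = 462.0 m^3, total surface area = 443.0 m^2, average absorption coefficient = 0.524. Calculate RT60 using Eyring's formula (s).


Given values:
  V = 462.0 m^3, S = 443.0 m^2, alpha = 0.524
Formula: RT60 = 0.161 * V / (-S * ln(1 - alpha))
Compute ln(1 - 0.524) = ln(0.476) = -0.742337
Denominator: -443.0 * -0.742337 = 328.8553
Numerator: 0.161 * 462.0 = 74.382
RT60 = 74.382 / 328.8553 = 0.226

0.226 s


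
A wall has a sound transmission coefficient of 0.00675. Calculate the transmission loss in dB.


Given values:
  tau = 0.00675
Formula: TL = 10 * log10(1 / tau)
Compute 1 / tau = 1 / 0.00675 = 148.1481
Compute log10(148.1481) = 2.170696
TL = 10 * 2.170696 = 21.71

21.71 dB


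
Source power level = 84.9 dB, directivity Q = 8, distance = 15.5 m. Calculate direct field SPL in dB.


Given values:
  Lw = 84.9 dB, Q = 8, r = 15.5 m
Formula: SPL = Lw + 10 * log10(Q / (4 * pi * r^2))
Compute 4 * pi * r^2 = 4 * pi * 15.5^2 = 3019.0705
Compute Q / denom = 8 / 3019.0705 = 0.00264982
Compute 10 * log10(0.00264982) = -25.7678
SPL = 84.9 + (-25.7678) = 59.13

59.13 dB


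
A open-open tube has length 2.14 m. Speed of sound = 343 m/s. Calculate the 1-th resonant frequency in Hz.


Given values:
  Tube type: open-open, L = 2.14 m, c = 343 m/s, n = 1
Formula: f_n = n * c / (2 * L)
Compute 2 * L = 2 * 2.14 = 4.28
f = 1 * 343 / 4.28
f = 80.14

80.14 Hz


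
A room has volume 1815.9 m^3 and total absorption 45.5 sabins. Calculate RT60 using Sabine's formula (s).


Given values:
  V = 1815.9 m^3
  A = 45.5 sabins
Formula: RT60 = 0.161 * V / A
Numerator: 0.161 * 1815.9 = 292.3599
RT60 = 292.3599 / 45.5 = 6.425

6.425 s


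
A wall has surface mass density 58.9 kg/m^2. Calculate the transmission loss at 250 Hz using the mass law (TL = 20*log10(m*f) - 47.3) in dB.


Given values:
  m = 58.9 kg/m^2, f = 250 Hz
Formula: TL = 20 * log10(m * f) - 47.3
Compute m * f = 58.9 * 250 = 14725.0
Compute log10(14725.0) = 4.168055
Compute 20 * 4.168055 = 83.3611
TL = 83.3611 - 47.3 = 36.06

36.06 dB


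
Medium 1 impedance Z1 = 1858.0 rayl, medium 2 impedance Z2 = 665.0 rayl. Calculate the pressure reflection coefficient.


Given values:
  Z1 = 1858.0 rayl, Z2 = 665.0 rayl
Formula: R = (Z2 - Z1) / (Z2 + Z1)
Numerator: Z2 - Z1 = 665.0 - 1858.0 = -1193.0
Denominator: Z2 + Z1 = 665.0 + 1858.0 = 2523.0
R = -1193.0 / 2523.0 = -0.4728

-0.4728


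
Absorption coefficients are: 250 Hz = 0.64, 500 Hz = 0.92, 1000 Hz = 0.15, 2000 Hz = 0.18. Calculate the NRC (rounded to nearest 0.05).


Given values:
  a_250 = 0.64, a_500 = 0.92
  a_1000 = 0.15, a_2000 = 0.18
Formula: NRC = (a250 + a500 + a1000 + a2000) / 4
Sum = 0.64 + 0.92 + 0.15 + 0.18 = 1.89
NRC = 1.89 / 4 = 0.4725
Rounded to nearest 0.05: 0.45

0.45


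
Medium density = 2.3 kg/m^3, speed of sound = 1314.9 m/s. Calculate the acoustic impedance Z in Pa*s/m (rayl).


Given values:
  rho = 2.3 kg/m^3
  c = 1314.9 m/s
Formula: Z = rho * c
Z = 2.3 * 1314.9
Z = 3024.27

3024.27 rayl


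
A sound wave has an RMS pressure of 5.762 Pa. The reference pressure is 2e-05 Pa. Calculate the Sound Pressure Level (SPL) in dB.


Given values:
  p = 5.762 Pa
  p_ref = 2e-05 Pa
Formula: SPL = 20 * log10(p / p_ref)
Compute ratio: p / p_ref = 5.762 / 2e-05 = 288100
Compute log10: log10(288100) = 5.459543
Multiply: SPL = 20 * 5.459543 = 109.19

109.19 dB


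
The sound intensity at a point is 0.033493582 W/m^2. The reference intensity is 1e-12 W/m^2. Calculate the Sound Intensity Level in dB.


Given values:
  I = 0.033493582 W/m^2
  I_ref = 1e-12 W/m^2
Formula: SIL = 10 * log10(I / I_ref)
Compute ratio: I / I_ref = 33493582000
Compute log10: log10(33493582000) = 10.524962
Multiply: SIL = 10 * 10.524962 = 105.25

105.25 dB


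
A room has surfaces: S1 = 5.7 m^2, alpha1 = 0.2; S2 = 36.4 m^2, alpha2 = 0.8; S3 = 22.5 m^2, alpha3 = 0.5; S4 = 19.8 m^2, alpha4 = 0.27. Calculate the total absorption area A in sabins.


Given surfaces:
  Surface 1: 5.7 * 0.2 = 1.14
  Surface 2: 36.4 * 0.8 = 29.12
  Surface 3: 22.5 * 0.5 = 11.25
  Surface 4: 19.8 * 0.27 = 5.346
Formula: A = sum(Si * alpha_i)
A = 1.14 + 29.12 + 11.25 + 5.346
A = 46.86

46.86 sabins


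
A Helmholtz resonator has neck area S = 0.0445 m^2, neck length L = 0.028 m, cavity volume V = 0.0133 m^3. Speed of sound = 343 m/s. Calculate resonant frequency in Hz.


Given values:
  S = 0.0445 m^2, L = 0.028 m, V = 0.0133 m^3, c = 343 m/s
Formula: f = (c / (2*pi)) * sqrt(S / (V * L))
Compute V * L = 0.0133 * 0.028 = 0.0003724
Compute S / (V * L) = 0.0445 / 0.0003724 = 119.4952
Compute sqrt(119.4952) = 10.931386
Compute c / (2*pi) = 343 / 6.283185 = 54.590148
f = 54.590148 * 10.931386 = 596.75

596.75 Hz


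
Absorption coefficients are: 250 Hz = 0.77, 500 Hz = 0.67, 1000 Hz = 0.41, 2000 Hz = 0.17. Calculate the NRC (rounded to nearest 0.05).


Given values:
  a_250 = 0.77, a_500 = 0.67
  a_1000 = 0.41, a_2000 = 0.17
Formula: NRC = (a250 + a500 + a1000 + a2000) / 4
Sum = 0.77 + 0.67 + 0.41 + 0.17 = 2.02
NRC = 2.02 / 4 = 0.505
Rounded to nearest 0.05: 0.5

0.5


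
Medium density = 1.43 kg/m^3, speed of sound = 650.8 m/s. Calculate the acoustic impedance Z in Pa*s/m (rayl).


Given values:
  rho = 1.43 kg/m^3
  c = 650.8 m/s
Formula: Z = rho * c
Z = 1.43 * 650.8
Z = 930.64

930.64 rayl


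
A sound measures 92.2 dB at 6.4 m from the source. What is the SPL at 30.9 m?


Given values:
  SPL1 = 92.2 dB, r1 = 6.4 m, r2 = 30.9 m
Formula: SPL2 = SPL1 - 20 * log10(r2 / r1)
Compute ratio: r2 / r1 = 30.9 / 6.4 = 4.8281
Compute log10: log10(4.8281) = 0.683776
Compute drop: 20 * 0.683776 = 13.6755
SPL2 = 92.2 - 13.6755 = 78.52

78.52 dB


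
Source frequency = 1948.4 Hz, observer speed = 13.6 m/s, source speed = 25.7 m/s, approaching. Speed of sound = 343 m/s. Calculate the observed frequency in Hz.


Given values:
  f_s = 1948.4 Hz, v_o = 13.6 m/s, v_s = 25.7 m/s
  Direction: approaching
Formula: f_o = f_s * (c + v_o) / (c - v_s)
Numerator: c + v_o = 343 + 13.6 = 356.6
Denominator: c - v_s = 343 - 25.7 = 317.3
f_o = 1948.4 * 356.6 / 317.3 = 2189.72

2189.72 Hz


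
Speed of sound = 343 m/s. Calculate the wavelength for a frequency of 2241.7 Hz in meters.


Given values:
  c = 343 m/s, f = 2241.7 Hz
Formula: lambda = c / f
lambda = 343 / 2241.7
lambda = 0.153

0.153 m


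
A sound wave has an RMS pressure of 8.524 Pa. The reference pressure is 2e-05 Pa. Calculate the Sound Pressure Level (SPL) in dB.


Given values:
  p = 8.524 Pa
  p_ref = 2e-05 Pa
Formula: SPL = 20 * log10(p / p_ref)
Compute ratio: p / p_ref = 8.524 / 2e-05 = 426200
Compute log10: log10(426200) = 5.629613
Multiply: SPL = 20 * 5.629613 = 112.59

112.59 dB


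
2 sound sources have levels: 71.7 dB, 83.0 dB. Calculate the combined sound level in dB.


Formula: L_total = 10 * log10( sum(10^(Li/10)) )
  Source 1: 10^(71.7/10) = 14791083.8817
  Source 2: 10^(83.0/10) = 199526231.4969
Sum of linear values = 214317315.3786
L_total = 10 * log10(214317315.3786) = 83.31

83.31 dB


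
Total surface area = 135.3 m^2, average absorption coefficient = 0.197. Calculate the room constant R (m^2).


Given values:
  S = 135.3 m^2, alpha = 0.197
Formula: R = S * alpha / (1 - alpha)
Numerator: 135.3 * 0.197 = 26.6541
Denominator: 1 - 0.197 = 0.803
R = 26.6541 / 0.803 = 33.19

33.19 m^2


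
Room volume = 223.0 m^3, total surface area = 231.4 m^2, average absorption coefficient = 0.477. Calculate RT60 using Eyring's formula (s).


Given values:
  V = 223.0 m^3, S = 231.4 m^2, alpha = 0.477
Formula: RT60 = 0.161 * V / (-S * ln(1 - alpha))
Compute ln(1 - 0.477) = ln(0.523) = -0.648174
Denominator: -231.4 * -0.648174 = 149.9875
Numerator: 0.161 * 223.0 = 35.903
RT60 = 35.903 / 149.9875 = 0.239

0.239 s


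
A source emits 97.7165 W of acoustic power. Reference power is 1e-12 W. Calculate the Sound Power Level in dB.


Given values:
  W = 97.7165 W
  W_ref = 1e-12 W
Formula: SWL = 10 * log10(W / W_ref)
Compute ratio: W / W_ref = 97716500000000
Compute log10: log10(97716500000000) = 13.989968
Multiply: SWL = 10 * 13.989968 = 139.9

139.9 dB


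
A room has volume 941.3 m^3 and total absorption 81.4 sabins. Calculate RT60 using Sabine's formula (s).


Given values:
  V = 941.3 m^3
  A = 81.4 sabins
Formula: RT60 = 0.161 * V / A
Numerator: 0.161 * 941.3 = 151.5493
RT60 = 151.5493 / 81.4 = 1.862

1.862 s


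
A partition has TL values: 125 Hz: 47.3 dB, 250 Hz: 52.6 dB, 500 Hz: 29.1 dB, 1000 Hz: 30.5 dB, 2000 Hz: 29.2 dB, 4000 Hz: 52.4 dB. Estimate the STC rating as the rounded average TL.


Given TL values at each frequency:
  125 Hz: 47.3 dB
  250 Hz: 52.6 dB
  500 Hz: 29.1 dB
  1000 Hz: 30.5 dB
  2000 Hz: 29.2 dB
  4000 Hz: 52.4 dB
Formula: STC ~ round(average of TL values)
Sum = 47.3 + 52.6 + 29.1 + 30.5 + 29.2 + 52.4 = 241.1
Average = 241.1 / 6 = 40.18
Rounded: 40

40


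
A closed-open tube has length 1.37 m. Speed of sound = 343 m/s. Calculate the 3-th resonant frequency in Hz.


Given values:
  Tube type: closed-open, L = 1.37 m, c = 343 m/s, n = 3
Formula: f_n = (2n - 1) * c / (4 * L)
Compute 2n - 1 = 2*3 - 1 = 5
Compute 4 * L = 4 * 1.37 = 5.48
f = 5 * 343 / 5.48
f = 312.96

312.96 Hz


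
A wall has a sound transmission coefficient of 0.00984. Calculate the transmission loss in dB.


Given values:
  tau = 0.00984
Formula: TL = 10 * log10(1 / tau)
Compute 1 / tau = 1 / 0.00984 = 101.626
Compute log10(101.626) = 2.007005
TL = 10 * 2.007005 = 20.07

20.07 dB


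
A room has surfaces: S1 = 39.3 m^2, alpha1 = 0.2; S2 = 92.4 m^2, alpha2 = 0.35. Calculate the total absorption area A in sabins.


Given surfaces:
  Surface 1: 39.3 * 0.2 = 7.86
  Surface 2: 92.4 * 0.35 = 32.34
Formula: A = sum(Si * alpha_i)
A = 7.86 + 32.34
A = 40.2

40.2 sabins


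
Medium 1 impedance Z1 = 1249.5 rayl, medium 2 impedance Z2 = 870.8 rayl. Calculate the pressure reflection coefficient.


Given values:
  Z1 = 1249.5 rayl, Z2 = 870.8 rayl
Formula: R = (Z2 - Z1) / (Z2 + Z1)
Numerator: Z2 - Z1 = 870.8 - 1249.5 = -378.7
Denominator: Z2 + Z1 = 870.8 + 1249.5 = 2120.3
R = -378.7 / 2120.3 = -0.1786

-0.1786


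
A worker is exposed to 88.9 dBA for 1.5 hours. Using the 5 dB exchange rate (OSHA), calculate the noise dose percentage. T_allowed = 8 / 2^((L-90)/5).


Given values:
  L = 88.9 dBA, T = 1.5 hours
Formula: T_allowed = 8 / 2^((L - 90) / 5)
Compute exponent: (88.9 - 90) / 5 = -0.22
Compute 2^(-0.22) = 0.858565
T_allowed = 8 / 0.858565 = 9.317873 hours
Dose = (T / T_allowed) * 100
Dose = (1.5 / 9.317873) * 100 = 16.1

16.1 %


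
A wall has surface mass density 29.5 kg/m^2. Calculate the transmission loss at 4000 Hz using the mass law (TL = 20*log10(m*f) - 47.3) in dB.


Given values:
  m = 29.5 kg/m^2, f = 4000 Hz
Formula: TL = 20 * log10(m * f) - 47.3
Compute m * f = 29.5 * 4000 = 118000.0
Compute log10(118000.0) = 5.071882
Compute 20 * 5.071882 = 101.4376
TL = 101.4376 - 47.3 = 54.14

54.14 dB


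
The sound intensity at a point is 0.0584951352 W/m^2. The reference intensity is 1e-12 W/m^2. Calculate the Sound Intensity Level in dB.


Given values:
  I = 0.0584951352 W/m^2
  I_ref = 1e-12 W/m^2
Formula: SIL = 10 * log10(I / I_ref)
Compute ratio: I / I_ref = 58495135200
Compute log10: log10(58495135200) = 10.76712
Multiply: SIL = 10 * 10.76712 = 107.67

107.67 dB


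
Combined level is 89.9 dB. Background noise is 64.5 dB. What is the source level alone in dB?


Given values:
  L_total = 89.9 dB, L_bg = 64.5 dB
Formula: L_source = 10 * log10(10^(L_total/10) - 10^(L_bg/10))
Convert to linear:
  10^(89.9/10) = 977237220.9558
  10^(64.5/10) = 2818382.9313
Difference: 977237220.9558 - 2818382.9313 = 974418838.0245
L_source = 10 * log10(974418838.0245) = 89.89

89.89 dB


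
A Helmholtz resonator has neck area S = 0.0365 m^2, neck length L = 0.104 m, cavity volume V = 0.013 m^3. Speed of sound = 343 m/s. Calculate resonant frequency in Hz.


Given values:
  S = 0.0365 m^2, L = 0.104 m, V = 0.013 m^3, c = 343 m/s
Formula: f = (c / (2*pi)) * sqrt(S / (V * L))
Compute V * L = 0.013 * 0.104 = 0.001352
Compute S / (V * L) = 0.0365 / 0.001352 = 26.997
Compute sqrt(26.997) = 5.195864
Compute c / (2*pi) = 343 / 6.283185 = 54.590148
f = 54.590148 * 5.195864 = 283.64

283.64 Hz


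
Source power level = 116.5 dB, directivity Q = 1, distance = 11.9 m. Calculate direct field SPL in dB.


Given values:
  Lw = 116.5 dB, Q = 1, r = 11.9 m
Formula: SPL = Lw + 10 * log10(Q / (4 * pi * r^2))
Compute 4 * pi * r^2 = 4 * pi * 11.9^2 = 1779.5237
Compute Q / denom = 1 / 1779.5237 = 0.00056195
Compute 10 * log10(0.00056195) = -32.503
SPL = 116.5 + (-32.503) = 84.0

84.0 dB


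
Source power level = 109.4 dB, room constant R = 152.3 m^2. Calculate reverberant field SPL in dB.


Given values:
  Lw = 109.4 dB, R = 152.3 m^2
Formula: SPL = Lw + 10 * log10(4 / R)
Compute 4 / R = 4 / 152.3 = 0.026264
Compute 10 * log10(0.026264) = -15.8064
SPL = 109.4 + (-15.8064) = 93.59

93.59 dB


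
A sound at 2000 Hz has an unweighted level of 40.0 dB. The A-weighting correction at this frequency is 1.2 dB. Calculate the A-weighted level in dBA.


Given values:
  SPL = 40.0 dB
  A-weighting at 2000 Hz = 1.2 dB
Formula: L_A = SPL + A_weight
L_A = 40.0 + (1.2)
L_A = 41.2

41.2 dBA


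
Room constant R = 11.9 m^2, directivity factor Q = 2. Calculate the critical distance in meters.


Given values:
  R = 11.9 m^2, Q = 2
Formula: d_c = 0.141 * sqrt(Q * R)
Compute Q * R = 2 * 11.9 = 23.8
Compute sqrt(23.8) = 4.8785
d_c = 0.141 * 4.8785 = 0.688

0.688 m


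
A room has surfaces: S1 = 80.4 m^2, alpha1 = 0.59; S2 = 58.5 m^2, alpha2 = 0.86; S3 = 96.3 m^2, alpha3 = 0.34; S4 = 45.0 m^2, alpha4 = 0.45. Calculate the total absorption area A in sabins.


Given surfaces:
  Surface 1: 80.4 * 0.59 = 47.436
  Surface 2: 58.5 * 0.86 = 50.31
  Surface 3: 96.3 * 0.34 = 32.742
  Surface 4: 45.0 * 0.45 = 20.25
Formula: A = sum(Si * alpha_i)
A = 47.436 + 50.31 + 32.742 + 20.25
A = 150.74

150.74 sabins
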